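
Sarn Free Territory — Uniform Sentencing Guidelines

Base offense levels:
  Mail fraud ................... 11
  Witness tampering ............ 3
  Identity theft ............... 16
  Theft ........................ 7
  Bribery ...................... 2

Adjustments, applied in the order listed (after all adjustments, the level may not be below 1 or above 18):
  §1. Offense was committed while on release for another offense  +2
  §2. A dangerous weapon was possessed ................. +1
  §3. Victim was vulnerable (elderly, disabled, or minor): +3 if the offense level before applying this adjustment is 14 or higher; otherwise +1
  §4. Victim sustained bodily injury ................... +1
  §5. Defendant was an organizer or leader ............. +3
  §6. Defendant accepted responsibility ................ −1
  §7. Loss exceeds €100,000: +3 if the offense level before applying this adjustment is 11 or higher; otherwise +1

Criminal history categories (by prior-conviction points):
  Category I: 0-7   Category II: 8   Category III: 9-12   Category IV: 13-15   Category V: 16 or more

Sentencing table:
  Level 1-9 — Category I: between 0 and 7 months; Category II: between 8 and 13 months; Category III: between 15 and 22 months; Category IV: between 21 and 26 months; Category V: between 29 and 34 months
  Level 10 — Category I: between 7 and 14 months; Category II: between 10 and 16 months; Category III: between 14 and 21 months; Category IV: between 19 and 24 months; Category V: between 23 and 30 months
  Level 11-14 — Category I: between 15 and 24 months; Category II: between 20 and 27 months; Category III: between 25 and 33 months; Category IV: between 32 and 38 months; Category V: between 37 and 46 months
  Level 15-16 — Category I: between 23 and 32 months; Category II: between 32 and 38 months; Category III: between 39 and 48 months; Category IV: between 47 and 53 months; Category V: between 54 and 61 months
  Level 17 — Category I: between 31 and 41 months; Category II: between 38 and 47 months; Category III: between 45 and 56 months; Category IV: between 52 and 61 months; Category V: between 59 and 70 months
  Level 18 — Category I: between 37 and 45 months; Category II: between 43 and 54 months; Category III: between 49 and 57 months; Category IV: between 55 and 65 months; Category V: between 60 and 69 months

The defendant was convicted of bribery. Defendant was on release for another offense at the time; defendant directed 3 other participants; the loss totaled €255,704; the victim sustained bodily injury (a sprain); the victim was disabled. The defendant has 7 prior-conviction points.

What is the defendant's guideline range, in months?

Base offense level for bribery: 2.
§1 applies: 2 + 2 = 4.
§2 does not apply.
§3 applies (level before this adjustment is 4 < 14, so +1): 4 + 1 = 5.
§4 applies: 5 + 1 = 6.
§5 applies: 6 + 3 = 9.
§6 does not apply.
§7 applies (level before this adjustment is 9 < 11, so +1): 9 + 1 = 10.
Final offense level: 10.
Criminal history: 7 prior points → Category I (0-7).
Level 10 falls in the 10 band.
Grid: Level 10 × Category I = 7-14 months.

7-14 months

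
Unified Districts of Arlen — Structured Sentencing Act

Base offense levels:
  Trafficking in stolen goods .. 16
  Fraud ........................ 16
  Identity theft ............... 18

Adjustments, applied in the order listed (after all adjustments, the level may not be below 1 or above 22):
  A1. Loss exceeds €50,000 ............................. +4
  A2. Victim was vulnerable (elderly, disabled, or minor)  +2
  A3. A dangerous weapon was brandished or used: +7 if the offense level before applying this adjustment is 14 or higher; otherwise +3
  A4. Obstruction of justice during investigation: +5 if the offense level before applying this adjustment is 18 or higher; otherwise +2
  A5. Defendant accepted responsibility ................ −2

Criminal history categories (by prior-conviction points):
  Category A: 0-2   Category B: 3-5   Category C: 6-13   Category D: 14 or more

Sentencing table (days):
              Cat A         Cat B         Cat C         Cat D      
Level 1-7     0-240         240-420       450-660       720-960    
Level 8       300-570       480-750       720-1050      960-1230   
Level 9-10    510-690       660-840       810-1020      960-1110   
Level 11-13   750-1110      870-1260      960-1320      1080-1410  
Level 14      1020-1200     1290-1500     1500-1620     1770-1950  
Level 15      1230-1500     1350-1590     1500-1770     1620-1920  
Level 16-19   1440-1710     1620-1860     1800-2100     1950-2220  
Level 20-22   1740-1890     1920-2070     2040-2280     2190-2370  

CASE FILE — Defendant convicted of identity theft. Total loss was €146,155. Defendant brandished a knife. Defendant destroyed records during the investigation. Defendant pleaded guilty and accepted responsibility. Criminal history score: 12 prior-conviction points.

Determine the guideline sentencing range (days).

Base offense level for identity theft: 18.
A1 applies: 18 + 4 = 22.
A3 applies (level before this adjustment is 22 ≥ 14, so +7): 22 + 7 = 29.
A4 applies (level before this adjustment is 29 ≥ 18, so +5): 29 + 5 = 34.
A5 applies: 34 − 2 = 32.
Level 32 exceeds the maximum of 22; capped at 22.
Final offense level: 22.
Criminal history: 12 prior points → Category C (6-13).
Level 22 falls in the 20-22 band.
Grid: Level 20-22 × Category C = 2040-2280 days.

2040-2280 days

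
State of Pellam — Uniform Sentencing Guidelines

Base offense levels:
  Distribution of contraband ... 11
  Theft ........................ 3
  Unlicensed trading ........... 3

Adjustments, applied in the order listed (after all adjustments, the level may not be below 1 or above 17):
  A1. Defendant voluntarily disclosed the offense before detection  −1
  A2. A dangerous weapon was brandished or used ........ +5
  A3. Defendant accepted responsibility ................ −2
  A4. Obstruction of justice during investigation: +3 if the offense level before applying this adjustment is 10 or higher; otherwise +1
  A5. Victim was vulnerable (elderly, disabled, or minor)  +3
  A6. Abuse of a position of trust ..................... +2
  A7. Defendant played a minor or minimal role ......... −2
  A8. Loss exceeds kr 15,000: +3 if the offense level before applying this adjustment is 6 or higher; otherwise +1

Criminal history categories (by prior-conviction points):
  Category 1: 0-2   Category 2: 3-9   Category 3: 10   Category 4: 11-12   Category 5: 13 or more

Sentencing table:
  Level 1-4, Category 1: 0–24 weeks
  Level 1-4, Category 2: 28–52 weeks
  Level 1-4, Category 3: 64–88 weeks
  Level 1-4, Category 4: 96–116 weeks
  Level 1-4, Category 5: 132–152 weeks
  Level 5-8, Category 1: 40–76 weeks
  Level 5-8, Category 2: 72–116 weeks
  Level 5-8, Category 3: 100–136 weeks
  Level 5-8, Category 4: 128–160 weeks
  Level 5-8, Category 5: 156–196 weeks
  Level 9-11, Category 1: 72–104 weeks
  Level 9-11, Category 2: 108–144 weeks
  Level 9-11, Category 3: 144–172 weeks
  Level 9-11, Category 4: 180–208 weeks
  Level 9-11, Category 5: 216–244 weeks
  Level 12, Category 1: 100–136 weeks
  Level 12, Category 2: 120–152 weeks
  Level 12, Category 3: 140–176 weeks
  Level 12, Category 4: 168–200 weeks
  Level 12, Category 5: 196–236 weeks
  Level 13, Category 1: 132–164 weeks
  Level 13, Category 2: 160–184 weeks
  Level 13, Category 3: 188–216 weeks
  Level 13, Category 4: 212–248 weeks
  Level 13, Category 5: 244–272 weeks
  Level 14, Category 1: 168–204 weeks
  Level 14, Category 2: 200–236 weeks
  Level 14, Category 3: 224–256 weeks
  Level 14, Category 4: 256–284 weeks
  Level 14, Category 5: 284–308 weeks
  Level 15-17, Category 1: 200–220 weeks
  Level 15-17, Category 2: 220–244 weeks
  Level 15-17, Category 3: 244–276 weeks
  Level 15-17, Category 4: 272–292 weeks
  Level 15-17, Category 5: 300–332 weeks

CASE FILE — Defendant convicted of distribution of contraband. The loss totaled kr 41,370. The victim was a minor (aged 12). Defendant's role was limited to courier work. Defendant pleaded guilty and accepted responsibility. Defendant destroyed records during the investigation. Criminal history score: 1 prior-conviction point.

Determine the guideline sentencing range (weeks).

168-204 weeks

Base offense level for distribution of contraband: 11.
A3 applies: 11 − 2 = 9.
A4 applies (level before this adjustment is 9 < 10, so +1): 9 + 1 = 10.
A5 applies: 10 + 3 = 13.
A7 applies: 13 − 2 = 11.
A8 applies (level before this adjustment is 11 ≥ 6, so +3): 11 + 3 = 14.
Final offense level: 14.
Criminal history: 1 prior point → Category 1 (0-2).
Level 14 falls in the 14 band.
Grid: Level 14 × Category 1 = 168-204 weeks.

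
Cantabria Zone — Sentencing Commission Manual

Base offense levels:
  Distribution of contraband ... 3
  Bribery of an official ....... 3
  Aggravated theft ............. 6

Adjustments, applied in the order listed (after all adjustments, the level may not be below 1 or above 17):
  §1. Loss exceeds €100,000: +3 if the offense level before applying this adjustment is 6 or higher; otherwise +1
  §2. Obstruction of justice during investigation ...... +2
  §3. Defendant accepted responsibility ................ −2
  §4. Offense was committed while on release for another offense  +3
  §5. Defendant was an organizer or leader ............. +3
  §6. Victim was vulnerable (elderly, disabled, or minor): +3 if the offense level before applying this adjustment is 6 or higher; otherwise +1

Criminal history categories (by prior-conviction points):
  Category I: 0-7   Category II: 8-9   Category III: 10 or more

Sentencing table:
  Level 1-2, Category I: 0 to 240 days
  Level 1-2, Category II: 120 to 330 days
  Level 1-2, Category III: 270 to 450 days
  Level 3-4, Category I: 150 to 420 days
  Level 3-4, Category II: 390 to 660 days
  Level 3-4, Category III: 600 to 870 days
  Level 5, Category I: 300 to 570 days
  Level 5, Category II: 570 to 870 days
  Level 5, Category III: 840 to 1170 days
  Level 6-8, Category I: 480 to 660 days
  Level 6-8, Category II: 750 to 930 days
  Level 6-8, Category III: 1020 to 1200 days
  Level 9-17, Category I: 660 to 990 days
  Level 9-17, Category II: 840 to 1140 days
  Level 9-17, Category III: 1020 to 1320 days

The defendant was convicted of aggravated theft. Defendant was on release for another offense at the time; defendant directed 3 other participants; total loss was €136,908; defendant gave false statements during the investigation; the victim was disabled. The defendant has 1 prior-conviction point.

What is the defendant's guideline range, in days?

660-990 days

Base offense level for aggravated theft: 6.
§1 applies (level before this adjustment is 6 ≥ 6, so +3): 6 + 3 = 9.
§2 applies: 9 + 2 = 11.
§4 applies: 11 + 3 = 14.
§5 applies: 14 + 3 = 17.
§6 applies (level before this adjustment is 17 ≥ 6, so +3): 17 + 3 = 20.
Level 20 exceeds the maximum of 17; capped at 17.
Final offense level: 17.
Criminal history: 1 prior point → Category I (0-7).
Level 17 falls in the 9-17 band.
Grid: Level 9-17 × Category I = 660-990 days.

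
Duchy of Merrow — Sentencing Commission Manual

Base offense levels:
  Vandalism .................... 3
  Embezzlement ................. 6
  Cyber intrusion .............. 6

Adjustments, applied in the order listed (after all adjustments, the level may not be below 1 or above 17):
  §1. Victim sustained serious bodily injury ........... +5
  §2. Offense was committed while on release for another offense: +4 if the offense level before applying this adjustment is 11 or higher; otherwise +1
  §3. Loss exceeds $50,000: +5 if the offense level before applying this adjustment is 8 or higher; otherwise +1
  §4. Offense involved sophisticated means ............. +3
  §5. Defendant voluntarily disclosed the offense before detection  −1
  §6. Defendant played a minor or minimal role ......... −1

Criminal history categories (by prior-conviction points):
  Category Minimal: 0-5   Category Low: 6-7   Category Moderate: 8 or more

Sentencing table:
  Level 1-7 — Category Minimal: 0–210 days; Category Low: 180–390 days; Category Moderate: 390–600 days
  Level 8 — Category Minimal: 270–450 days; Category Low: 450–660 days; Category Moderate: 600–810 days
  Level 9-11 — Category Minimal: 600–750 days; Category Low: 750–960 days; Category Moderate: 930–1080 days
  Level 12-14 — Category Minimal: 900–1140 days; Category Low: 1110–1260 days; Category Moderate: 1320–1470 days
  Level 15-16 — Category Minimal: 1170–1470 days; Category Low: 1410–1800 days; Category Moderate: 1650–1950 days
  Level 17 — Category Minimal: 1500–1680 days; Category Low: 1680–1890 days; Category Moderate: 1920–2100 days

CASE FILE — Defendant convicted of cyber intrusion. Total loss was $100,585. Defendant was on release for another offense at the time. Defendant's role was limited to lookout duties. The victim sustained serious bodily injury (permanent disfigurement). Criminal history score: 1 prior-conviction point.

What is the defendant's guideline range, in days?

Base offense level for cyber intrusion: 6.
§1 applies: 6 + 5 = 11.
§2 applies (level before this adjustment is 11 ≥ 11, so +4): 11 + 4 = 15.
§3 applies (level before this adjustment is 15 ≥ 8, so +5): 15 + 5 = 20.
§6 applies: 20 − 1 = 19.
Level 19 exceeds the maximum of 17; capped at 17.
Final offense level: 17.
Criminal history: 1 prior point → Category Minimal (0-5).
Level 17 falls in the 17 band.
Grid: Level 17 × Category Minimal = 1500-1680 days.

1500-1680 days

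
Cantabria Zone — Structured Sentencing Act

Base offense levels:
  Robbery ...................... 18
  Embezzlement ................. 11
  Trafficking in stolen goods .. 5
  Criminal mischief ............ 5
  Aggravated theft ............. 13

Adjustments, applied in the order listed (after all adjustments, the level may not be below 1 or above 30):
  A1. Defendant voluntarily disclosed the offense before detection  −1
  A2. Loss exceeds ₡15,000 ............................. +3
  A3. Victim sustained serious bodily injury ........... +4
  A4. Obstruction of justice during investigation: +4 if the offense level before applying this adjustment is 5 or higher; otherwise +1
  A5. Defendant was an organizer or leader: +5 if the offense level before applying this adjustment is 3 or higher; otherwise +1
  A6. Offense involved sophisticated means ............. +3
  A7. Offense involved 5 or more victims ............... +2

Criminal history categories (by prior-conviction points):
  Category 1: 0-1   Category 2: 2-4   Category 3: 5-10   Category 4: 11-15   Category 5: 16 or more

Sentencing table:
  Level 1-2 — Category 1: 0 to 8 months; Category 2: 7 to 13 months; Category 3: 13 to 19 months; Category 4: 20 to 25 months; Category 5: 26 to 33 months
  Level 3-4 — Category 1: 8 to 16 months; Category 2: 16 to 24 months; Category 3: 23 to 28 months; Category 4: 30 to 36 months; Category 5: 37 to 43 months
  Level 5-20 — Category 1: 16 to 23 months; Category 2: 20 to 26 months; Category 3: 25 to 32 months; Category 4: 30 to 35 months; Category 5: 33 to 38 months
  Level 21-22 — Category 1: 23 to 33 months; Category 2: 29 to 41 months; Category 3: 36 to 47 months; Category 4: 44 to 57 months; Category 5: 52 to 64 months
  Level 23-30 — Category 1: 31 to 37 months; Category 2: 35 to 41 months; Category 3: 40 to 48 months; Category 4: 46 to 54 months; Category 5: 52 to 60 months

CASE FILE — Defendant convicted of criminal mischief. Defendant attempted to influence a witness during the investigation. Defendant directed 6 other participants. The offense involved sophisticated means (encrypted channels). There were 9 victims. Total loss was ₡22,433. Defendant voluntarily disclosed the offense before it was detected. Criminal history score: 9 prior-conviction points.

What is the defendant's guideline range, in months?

36-47 months

Base offense level for criminal mischief: 5.
A1 applies: 5 − 1 = 4.
A2 applies: 4 + 3 = 7.
A4 applies (level before this adjustment is 7 ≥ 5, so +4): 7 + 4 = 11.
A5 applies (level before this adjustment is 11 ≥ 3, so +5): 11 + 5 = 16.
A6 applies: 16 + 3 = 19.
A7 applies: 19 + 2 = 21.
Final offense level: 21.
Criminal history: 9 prior points → Category 3 (5-10).
Level 21 falls in the 21-22 band.
Grid: Level 21-22 × Category 3 = 36-47 months.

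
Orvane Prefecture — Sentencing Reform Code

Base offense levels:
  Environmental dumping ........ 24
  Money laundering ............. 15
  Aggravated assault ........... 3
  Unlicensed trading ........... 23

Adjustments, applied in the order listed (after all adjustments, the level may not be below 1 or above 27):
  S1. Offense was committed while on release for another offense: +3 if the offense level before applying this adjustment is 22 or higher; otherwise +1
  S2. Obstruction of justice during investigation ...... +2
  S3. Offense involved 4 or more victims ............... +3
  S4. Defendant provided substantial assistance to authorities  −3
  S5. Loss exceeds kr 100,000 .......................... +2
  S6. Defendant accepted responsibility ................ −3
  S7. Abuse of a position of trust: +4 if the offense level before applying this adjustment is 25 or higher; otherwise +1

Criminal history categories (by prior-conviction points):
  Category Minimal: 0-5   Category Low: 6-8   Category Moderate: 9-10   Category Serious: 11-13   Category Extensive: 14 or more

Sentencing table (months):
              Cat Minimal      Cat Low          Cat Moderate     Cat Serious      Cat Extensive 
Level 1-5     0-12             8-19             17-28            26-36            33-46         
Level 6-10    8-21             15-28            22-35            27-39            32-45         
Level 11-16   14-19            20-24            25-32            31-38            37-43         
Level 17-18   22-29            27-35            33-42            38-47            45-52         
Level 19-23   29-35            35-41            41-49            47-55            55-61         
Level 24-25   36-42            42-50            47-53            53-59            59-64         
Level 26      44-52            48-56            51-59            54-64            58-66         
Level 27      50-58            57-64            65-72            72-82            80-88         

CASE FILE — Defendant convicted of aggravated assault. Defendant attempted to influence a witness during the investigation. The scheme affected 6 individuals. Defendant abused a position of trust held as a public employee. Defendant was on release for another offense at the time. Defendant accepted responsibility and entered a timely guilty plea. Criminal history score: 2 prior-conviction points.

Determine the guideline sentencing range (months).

8-21 months

Base offense level for aggravated assault: 3.
S1 applies (level before this adjustment is 3 < 22, so +1): 3 + 1 = 4.
S2 applies: 4 + 2 = 6.
S3 applies: 6 + 3 = 9.
S5 does not apply.
S6 applies: 9 − 3 = 6.
S7 applies (level before this adjustment is 6 < 25, so +1): 6 + 1 = 7.
Final offense level: 7.
Criminal history: 2 prior points → Category Minimal (0-5).
Level 7 falls in the 6-10 band.
Grid: Level 6-10 × Category Minimal = 8-21 months.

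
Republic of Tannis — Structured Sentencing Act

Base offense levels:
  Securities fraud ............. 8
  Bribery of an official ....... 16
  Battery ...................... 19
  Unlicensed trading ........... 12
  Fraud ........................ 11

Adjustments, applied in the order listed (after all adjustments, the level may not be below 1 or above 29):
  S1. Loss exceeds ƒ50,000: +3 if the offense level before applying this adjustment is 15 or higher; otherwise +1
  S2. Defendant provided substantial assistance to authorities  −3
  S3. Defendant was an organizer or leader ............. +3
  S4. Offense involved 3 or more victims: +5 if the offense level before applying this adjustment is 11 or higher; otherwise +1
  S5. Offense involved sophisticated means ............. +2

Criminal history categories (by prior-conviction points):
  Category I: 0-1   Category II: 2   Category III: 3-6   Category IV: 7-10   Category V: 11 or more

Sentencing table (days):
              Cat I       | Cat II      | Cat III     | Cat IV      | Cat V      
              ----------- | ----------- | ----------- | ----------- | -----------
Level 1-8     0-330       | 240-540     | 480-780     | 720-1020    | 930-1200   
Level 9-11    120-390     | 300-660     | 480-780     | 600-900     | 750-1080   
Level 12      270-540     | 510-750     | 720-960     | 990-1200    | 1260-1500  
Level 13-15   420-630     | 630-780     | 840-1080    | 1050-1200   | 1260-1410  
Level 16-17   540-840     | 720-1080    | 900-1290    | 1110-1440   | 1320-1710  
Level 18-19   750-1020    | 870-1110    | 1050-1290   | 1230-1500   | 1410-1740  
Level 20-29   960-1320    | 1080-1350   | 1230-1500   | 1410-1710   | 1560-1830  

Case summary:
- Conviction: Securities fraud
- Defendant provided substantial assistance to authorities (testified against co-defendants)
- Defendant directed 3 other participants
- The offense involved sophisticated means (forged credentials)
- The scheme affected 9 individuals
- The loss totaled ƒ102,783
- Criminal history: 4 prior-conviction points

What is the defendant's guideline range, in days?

720-960 days

Base offense level for securities fraud: 8.
S1 applies (level before this adjustment is 8 < 15, so +1): 8 + 1 = 9.
S2 applies: 9 − 3 = 6.
S3 applies: 6 + 3 = 9.
S4 applies (level before this adjustment is 9 < 11, so +1): 9 + 1 = 10.
S5 applies: 10 + 2 = 12.
Final offense level: 12.
Criminal history: 4 prior points → Category III (3-6).
Level 12 falls in the 12 band.
Grid: Level 12 × Category III = 720-960 days.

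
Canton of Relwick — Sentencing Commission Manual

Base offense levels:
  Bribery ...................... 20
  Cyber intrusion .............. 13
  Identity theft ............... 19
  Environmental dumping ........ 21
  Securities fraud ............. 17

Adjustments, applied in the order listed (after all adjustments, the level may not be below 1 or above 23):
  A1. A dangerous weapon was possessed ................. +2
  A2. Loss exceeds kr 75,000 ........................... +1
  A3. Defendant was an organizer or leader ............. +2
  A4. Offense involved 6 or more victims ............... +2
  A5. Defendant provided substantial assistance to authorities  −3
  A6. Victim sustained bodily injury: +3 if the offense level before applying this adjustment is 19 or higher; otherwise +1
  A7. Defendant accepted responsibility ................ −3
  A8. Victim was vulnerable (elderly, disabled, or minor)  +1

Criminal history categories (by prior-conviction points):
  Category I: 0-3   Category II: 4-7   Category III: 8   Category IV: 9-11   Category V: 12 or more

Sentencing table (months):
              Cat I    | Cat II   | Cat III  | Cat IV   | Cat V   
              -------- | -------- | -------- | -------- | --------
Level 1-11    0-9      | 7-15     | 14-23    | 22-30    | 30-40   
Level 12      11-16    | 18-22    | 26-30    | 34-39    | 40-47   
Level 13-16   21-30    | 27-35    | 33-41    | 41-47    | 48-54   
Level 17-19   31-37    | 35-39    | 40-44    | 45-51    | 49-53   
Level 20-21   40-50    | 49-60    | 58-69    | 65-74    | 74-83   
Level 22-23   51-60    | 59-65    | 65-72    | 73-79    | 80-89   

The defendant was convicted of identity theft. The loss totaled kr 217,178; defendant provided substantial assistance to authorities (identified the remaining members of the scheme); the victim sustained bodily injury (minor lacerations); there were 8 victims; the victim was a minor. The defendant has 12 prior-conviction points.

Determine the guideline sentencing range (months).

Base offense level for identity theft: 19.
A1 does not apply.
A2 applies: 19 + 1 = 20.
A4 applies: 20 + 2 = 22.
A5 applies: 22 − 3 = 19.
A6 applies (level before this adjustment is 19 ≥ 19, so +3): 19 + 3 = 22.
A8 applies: 22 + 1 = 23.
Final offense level: 23.
Criminal history: 12 prior points → Category V (12+).
Level 23 falls in the 22-23 band.
Grid: Level 22-23 × Category V = 80-89 months.

80-89 months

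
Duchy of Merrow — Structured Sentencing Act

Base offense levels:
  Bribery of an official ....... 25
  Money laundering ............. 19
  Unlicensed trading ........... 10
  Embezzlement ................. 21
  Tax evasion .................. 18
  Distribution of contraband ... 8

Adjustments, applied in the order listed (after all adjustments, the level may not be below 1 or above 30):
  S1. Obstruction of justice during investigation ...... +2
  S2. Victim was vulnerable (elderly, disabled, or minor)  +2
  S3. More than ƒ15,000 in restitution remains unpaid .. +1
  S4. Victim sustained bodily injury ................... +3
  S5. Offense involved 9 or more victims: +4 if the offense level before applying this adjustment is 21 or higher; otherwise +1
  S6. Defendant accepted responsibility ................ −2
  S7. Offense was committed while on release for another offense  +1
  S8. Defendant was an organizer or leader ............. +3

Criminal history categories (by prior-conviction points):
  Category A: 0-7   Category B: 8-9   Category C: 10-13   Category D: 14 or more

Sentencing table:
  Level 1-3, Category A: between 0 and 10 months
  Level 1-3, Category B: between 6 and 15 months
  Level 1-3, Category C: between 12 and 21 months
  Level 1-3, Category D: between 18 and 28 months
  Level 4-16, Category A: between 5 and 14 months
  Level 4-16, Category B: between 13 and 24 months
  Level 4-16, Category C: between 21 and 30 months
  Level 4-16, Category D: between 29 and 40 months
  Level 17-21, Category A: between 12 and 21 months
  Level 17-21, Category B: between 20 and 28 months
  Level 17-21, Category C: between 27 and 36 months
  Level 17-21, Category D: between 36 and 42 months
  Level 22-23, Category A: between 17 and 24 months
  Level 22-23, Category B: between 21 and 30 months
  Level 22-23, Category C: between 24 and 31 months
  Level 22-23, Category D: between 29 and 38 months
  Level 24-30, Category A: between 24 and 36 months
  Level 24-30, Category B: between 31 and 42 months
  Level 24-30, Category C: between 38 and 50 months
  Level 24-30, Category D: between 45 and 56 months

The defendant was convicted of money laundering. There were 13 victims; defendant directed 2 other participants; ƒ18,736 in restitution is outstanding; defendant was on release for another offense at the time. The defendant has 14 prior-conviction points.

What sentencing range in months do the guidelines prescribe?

Base offense level for money laundering: 19.
S2 does not apply.
S3 applies: 19 + 1 = 20.
S5 applies (level before this adjustment is 20 < 21, so +1): 20 + 1 = 21.
S7 applies: 21 + 1 = 22.
S8 applies: 22 + 3 = 25.
Final offense level: 25.
Criminal history: 14 prior points → Category D (14+).
Level 25 falls in the 24-30 band.
Grid: Level 24-30 × Category D = 45-56 months.

45-56 months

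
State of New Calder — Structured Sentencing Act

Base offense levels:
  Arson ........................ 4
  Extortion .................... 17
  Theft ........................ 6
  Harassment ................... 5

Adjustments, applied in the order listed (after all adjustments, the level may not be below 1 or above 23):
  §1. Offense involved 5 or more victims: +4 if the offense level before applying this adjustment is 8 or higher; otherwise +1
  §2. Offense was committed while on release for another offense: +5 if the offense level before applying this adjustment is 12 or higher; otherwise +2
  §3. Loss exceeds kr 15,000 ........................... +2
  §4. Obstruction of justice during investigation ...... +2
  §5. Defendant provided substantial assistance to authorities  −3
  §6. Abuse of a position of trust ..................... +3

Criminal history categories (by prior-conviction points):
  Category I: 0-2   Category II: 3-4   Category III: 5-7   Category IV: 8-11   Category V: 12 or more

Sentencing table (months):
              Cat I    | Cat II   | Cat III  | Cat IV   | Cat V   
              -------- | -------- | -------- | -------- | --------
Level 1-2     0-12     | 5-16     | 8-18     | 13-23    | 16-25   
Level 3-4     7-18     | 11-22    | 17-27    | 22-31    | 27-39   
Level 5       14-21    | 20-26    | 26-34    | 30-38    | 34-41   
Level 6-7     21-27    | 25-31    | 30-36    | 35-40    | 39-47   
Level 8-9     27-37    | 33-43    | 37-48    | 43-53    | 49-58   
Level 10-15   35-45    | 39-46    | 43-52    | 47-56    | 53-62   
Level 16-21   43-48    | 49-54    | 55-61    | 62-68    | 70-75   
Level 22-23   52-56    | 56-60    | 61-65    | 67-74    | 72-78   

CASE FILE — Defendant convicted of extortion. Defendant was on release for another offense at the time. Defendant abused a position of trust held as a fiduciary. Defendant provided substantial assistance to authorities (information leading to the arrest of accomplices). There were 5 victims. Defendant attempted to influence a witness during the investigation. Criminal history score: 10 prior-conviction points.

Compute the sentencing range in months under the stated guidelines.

Base offense level for extortion: 17.
§1 applies (level before this adjustment is 17 ≥ 8, so +4): 17 + 4 = 21.
§2 applies (level before this adjustment is 21 ≥ 12, so +5): 21 + 5 = 26.
§3 does not apply.
§4 applies: 26 + 2 = 28.
§5 applies: 28 − 3 = 25.
§6 applies: 25 + 3 = 28.
Level 28 exceeds the maximum of 23; capped at 23.
Final offense level: 23.
Criminal history: 10 prior points → Category IV (8-11).
Level 23 falls in the 22-23 band.
Grid: Level 22-23 × Category IV = 67-74 months.

67-74 months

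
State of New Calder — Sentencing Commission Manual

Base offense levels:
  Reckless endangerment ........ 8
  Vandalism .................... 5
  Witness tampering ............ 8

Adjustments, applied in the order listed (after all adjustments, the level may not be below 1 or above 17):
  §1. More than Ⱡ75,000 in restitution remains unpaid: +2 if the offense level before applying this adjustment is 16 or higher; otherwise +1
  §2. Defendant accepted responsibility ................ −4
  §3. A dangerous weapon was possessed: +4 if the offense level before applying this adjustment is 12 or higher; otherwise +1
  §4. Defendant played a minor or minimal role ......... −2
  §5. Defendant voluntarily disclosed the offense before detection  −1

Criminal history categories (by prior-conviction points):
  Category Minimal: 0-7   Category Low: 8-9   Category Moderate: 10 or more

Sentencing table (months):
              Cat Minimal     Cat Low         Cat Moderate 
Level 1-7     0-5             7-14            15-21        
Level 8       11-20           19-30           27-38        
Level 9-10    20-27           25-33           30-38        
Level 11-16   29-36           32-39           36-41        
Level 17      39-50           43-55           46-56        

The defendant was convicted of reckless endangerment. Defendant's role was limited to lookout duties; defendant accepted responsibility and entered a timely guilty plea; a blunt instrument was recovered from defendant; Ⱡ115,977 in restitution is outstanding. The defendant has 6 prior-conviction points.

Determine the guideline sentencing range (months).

0-5 months

Base offense level for reckless endangerment: 8.
§1 applies (level before this adjustment is 8 < 16, so +1): 8 + 1 = 9.
§2 applies: 9 − 4 = 5.
§3 applies (level before this adjustment is 5 < 12, so +1): 5 + 1 = 6.
§4 applies: 6 − 2 = 4.
Final offense level: 4.
Criminal history: 6 prior points → Category Minimal (0-7).
Level 4 falls in the 1-7 band.
Grid: Level 1-7 × Category Minimal = 0-5 months.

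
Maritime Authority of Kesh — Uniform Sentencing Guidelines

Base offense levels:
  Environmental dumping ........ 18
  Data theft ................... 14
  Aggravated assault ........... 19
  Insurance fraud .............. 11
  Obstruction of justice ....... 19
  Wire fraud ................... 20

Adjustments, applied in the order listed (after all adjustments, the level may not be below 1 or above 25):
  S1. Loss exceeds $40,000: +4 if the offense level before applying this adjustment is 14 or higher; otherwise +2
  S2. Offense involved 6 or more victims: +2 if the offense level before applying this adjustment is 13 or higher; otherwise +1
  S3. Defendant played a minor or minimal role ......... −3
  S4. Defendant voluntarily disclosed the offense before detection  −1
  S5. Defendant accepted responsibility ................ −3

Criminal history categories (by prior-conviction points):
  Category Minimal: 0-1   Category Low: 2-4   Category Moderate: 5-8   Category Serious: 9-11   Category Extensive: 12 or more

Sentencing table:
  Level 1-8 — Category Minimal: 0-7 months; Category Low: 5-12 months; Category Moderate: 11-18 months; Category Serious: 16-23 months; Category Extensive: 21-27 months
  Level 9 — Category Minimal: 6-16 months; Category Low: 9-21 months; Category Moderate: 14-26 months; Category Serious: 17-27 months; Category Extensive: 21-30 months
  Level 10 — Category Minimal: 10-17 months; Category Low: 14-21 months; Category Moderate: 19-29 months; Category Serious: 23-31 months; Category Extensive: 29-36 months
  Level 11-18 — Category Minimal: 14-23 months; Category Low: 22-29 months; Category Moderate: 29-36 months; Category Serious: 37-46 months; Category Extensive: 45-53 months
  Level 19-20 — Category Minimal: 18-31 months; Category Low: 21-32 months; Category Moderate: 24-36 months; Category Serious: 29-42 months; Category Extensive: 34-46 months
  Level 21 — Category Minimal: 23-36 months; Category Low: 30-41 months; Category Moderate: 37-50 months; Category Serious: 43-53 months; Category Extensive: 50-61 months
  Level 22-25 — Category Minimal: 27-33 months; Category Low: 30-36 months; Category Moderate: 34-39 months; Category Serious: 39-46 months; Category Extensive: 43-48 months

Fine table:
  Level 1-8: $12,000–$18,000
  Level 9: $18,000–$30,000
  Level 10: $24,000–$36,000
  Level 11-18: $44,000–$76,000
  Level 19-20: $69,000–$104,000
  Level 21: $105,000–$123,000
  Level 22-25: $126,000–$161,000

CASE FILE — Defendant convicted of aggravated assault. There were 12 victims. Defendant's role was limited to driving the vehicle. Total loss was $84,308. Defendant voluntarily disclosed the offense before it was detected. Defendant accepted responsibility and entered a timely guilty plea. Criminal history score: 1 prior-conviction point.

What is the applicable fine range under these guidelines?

$44,000–$76,000

Base offense level for aggravated assault: 19.
S1 applies (level before this adjustment is 19 ≥ 14, so +4): 19 + 4 = 23.
S2 applies (level before this adjustment is 23 ≥ 13, so +2): 23 + 2 = 25.
S3 applies: 25 − 3 = 22.
S4 applies: 22 − 1 = 21.
S5 applies: 21 − 3 = 18.
Final offense level: 18.
Level 18 falls in the 11-18 band.
Fine table: Level 11-18 → $44,000–$76,000.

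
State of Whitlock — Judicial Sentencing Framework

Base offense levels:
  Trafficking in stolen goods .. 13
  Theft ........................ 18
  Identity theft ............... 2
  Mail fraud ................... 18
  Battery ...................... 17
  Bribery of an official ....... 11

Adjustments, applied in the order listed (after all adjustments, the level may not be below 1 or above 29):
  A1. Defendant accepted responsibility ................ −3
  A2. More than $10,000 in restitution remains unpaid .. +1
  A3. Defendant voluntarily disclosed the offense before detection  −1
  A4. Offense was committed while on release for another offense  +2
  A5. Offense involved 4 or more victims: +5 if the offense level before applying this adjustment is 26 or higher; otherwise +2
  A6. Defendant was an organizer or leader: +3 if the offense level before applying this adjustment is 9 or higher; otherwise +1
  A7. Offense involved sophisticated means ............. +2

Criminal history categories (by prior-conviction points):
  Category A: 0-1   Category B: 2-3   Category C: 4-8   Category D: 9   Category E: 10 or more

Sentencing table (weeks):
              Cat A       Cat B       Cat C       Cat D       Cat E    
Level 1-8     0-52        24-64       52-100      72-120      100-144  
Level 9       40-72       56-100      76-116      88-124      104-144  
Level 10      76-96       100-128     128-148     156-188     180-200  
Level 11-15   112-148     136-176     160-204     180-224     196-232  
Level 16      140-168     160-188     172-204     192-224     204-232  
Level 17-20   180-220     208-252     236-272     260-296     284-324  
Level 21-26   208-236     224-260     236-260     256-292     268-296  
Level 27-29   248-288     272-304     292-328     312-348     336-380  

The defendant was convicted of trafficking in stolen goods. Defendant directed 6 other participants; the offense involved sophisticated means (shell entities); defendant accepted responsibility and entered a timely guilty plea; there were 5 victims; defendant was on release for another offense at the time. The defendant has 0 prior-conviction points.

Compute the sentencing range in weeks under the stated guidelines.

Base offense level for trafficking in stolen goods: 13.
A1 applies: 13 − 3 = 10.
A4 applies: 10 + 2 = 12.
A5 applies (level before this adjustment is 12 < 26, so +2): 12 + 2 = 14.
A6 applies (level before this adjustment is 14 ≥ 9, so +3): 14 + 3 = 17.
A7 applies: 17 + 2 = 19.
Final offense level: 19.
Criminal history: 0 prior points → Category A (0-1).
Level 19 falls in the 17-20 band.
Grid: Level 17-20 × Category A = 180-220 weeks.

180-220 weeks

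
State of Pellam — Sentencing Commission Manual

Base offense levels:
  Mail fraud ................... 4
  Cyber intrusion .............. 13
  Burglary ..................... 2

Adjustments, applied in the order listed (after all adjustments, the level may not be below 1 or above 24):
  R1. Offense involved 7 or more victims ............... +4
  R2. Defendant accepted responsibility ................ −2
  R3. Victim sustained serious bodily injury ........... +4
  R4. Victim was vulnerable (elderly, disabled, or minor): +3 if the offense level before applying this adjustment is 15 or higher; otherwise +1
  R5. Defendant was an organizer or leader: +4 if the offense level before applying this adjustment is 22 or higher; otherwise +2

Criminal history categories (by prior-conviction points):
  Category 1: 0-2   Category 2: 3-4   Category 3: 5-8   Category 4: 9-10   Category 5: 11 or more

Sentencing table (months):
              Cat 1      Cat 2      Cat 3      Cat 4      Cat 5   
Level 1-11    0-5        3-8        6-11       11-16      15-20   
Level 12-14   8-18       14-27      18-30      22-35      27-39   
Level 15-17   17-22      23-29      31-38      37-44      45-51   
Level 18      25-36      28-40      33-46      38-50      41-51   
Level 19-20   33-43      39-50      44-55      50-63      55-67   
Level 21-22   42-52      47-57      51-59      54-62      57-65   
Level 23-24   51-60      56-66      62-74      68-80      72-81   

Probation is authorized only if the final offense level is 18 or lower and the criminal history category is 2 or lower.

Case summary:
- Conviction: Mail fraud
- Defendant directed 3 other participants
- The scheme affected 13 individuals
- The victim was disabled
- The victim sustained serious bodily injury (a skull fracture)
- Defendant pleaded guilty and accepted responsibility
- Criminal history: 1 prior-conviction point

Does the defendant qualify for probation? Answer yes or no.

Yes

Base offense level for mail fraud: 4.
R1 applies: 4 + 4 = 8.
R2 applies: 8 − 2 = 6.
R3 applies: 6 + 4 = 10.
R4 applies (level before this adjustment is 10 < 15, so +1): 10 + 1 = 11.
R5 applies (level before this adjustment is 11 < 22, so +2): 11 + 2 = 13.
Final offense level: 13.
Criminal history: 1 prior point → Category 1 (0-2).
Level 13 falls in the 12-14 band.
Grid: Level 12-14 × Category 1 = 8-18 months.
Probation check: level 13 ≤ 18 and category 1 ≤ 2 → eligible.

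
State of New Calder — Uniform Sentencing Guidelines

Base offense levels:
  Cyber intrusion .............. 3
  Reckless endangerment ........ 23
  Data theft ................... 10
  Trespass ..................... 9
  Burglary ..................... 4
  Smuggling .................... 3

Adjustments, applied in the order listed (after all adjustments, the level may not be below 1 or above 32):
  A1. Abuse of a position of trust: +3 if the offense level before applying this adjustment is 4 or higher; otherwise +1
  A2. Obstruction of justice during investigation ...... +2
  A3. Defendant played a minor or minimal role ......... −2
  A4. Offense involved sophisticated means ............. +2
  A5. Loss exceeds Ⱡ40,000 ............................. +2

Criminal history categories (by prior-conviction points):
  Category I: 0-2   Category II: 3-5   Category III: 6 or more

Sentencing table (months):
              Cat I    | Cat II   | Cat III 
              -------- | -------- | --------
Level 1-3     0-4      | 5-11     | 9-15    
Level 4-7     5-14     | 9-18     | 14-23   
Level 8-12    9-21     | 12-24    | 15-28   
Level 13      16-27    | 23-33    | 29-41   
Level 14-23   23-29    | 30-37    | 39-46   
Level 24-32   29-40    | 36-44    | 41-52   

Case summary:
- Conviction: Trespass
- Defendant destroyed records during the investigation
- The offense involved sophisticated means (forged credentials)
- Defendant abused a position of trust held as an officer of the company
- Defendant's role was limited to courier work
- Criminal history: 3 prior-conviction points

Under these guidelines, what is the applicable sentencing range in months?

30-37 months

Base offense level for trespass: 9.
A1 applies (level before this adjustment is 9 ≥ 4, so +3): 9 + 3 = 12.
A2 applies: 12 + 2 = 14.
A3 applies: 14 − 2 = 12.
A4 applies: 12 + 2 = 14.
A5 does not apply.
Final offense level: 14.
Criminal history: 3 prior points → Category II (3-5).
Level 14 falls in the 14-23 band.
Grid: Level 14-23 × Category II = 30-37 months.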